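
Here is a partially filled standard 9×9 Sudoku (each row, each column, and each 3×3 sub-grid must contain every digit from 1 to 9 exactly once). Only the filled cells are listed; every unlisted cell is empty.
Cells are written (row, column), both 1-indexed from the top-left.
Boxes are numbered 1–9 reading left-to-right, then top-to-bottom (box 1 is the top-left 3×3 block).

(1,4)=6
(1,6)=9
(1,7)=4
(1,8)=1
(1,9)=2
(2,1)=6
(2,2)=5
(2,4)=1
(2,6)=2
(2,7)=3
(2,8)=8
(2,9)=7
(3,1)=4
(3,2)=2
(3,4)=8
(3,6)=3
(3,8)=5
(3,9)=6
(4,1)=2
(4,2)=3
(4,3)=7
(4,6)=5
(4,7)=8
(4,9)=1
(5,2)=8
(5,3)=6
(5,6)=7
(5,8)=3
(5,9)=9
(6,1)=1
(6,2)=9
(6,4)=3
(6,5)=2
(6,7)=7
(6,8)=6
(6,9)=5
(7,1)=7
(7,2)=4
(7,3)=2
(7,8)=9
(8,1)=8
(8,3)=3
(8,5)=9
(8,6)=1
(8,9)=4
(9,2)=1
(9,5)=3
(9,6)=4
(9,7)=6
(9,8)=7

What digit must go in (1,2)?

7

Row 1 already contains {1, 2, 4, 6, 9}.
Column 2 already contains {1, 2, 3, 4, 5, 8, 9}.
Its 3×3 block (box 1) already contains {2, 4, 5, 6}.
The only value from 1–9 not eliminated is 7, so (1,2) = 7.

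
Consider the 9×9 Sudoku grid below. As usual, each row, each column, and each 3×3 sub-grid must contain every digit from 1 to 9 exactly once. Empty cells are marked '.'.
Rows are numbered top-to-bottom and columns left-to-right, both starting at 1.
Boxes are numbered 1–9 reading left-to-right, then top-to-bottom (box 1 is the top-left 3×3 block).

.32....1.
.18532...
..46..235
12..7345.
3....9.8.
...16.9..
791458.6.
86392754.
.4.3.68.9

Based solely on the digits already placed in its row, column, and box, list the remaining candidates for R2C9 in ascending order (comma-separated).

Row 2 already contains {1, 2, 3, 5, 8}.
Column 9 already contains {5, 9}.
Its 3×3 block (box 3) already contains {1, 2, 3, 5}.
Removing those from 1–9 leaves {4, 6, 7} as the candidates for R2C9.

4,6,7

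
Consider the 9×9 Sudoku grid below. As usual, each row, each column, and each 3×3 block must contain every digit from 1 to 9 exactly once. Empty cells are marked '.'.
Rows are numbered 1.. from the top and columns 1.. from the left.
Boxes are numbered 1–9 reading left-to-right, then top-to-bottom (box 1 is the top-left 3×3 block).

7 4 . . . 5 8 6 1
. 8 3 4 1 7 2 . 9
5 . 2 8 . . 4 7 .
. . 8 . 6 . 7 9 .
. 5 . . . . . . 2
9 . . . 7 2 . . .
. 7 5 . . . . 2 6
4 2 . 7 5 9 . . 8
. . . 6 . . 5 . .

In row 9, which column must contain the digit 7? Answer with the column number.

9

Consider where 7 can go in row 9.
row 9, column 1 is out (column 1 already has a 7). row 9, column 2 is out (column 2 already has a 7). row 9, column 3 is out (box 7 already has a 7). row 9, column 5 is out (column 5 already has a 7). The remaining empty cells in row 9 are similarly blocked.
So the only cell in row 9 that can hold 7 is row 9, column 9.
That is column 9.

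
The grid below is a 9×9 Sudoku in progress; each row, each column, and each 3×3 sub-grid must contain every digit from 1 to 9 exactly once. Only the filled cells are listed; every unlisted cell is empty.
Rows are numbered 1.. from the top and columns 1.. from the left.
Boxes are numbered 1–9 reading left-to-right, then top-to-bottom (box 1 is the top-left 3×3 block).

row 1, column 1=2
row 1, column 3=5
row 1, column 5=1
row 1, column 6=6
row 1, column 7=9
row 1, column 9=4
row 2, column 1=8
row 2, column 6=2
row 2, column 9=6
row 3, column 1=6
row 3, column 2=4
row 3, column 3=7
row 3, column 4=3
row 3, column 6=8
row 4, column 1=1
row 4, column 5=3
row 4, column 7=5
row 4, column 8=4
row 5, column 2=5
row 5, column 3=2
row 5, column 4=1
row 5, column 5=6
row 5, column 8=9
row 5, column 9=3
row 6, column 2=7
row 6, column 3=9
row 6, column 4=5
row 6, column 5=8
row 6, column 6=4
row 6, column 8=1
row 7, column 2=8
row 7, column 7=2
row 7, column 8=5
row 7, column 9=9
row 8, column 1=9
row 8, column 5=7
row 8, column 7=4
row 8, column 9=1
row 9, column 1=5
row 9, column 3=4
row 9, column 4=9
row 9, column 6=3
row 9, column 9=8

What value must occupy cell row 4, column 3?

8

Cell row 4, column 3 itself could take any of {6, 8} by direct elimination.
Consider where 8 can go in box 4.
row 4, column 2 is out (column 2 already has a 8).
row 5, column 1 is out (column 1 already has a 8).
row 6, column 1 is out (row 6 already has a 8).
So the only cell in box 4 that can hold 8 is row 4, column 3.
Therefore row 4, column 3 = 8.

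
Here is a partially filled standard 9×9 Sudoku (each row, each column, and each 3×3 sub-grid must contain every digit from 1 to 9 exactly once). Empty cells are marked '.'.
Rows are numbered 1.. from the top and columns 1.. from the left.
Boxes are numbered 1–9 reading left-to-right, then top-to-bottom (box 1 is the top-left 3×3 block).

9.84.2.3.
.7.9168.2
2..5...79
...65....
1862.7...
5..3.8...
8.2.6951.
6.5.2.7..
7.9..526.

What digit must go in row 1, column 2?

Cell row 1, column 2 itself could take any of {1, 5, 6} by direct elimination.
Consider where 5 can go in column 2.
row 3, column 2 is out (row 3 already has a 5). row 4, column 2 is out (row 4 already has a 5). row 6, column 2 is out (row 6 already has a 5). row 7, column 2 is out (row 7 already has a 5). The remaining empty cells in column 2 are similarly blocked.
So the only cell in column 2 that can hold 5 is row 1, column 2.
Therefore row 1, column 2 = 5.

5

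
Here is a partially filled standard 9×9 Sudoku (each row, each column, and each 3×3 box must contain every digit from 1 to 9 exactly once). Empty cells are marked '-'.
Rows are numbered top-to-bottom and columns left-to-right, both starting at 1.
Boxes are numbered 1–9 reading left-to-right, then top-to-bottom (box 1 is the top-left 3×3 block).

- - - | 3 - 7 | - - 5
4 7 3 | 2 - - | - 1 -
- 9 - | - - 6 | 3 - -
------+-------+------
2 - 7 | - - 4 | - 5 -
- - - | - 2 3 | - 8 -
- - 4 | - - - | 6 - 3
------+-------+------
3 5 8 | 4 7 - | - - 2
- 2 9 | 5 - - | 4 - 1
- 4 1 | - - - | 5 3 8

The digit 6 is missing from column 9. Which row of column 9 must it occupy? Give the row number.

2

Consider where 6 can go in column 9.
r3c9 is out (row 3 already has a 6).
r4c9 is out (box 6 already has a 6).
r5c9 is out (box 6 already has a 6).
So the only cell in column 9 that can hold 6 is r2c9.
That is row 2.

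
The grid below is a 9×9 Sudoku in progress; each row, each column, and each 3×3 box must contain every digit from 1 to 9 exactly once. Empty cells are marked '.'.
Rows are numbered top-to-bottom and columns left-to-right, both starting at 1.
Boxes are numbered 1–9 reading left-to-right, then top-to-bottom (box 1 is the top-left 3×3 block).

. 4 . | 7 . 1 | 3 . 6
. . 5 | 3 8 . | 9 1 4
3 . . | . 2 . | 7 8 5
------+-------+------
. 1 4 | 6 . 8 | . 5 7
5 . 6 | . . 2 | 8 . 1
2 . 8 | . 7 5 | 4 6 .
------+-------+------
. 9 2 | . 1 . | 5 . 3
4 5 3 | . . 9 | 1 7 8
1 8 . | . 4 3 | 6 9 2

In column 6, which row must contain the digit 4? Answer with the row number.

Consider where 4 can go in column 6.
R2C6 is out (row 2 already has a 4).
R7C6 is out (box 8 already has a 4).
So the only cell in column 6 that can hold 4 is R3C6.
That is row 3.

3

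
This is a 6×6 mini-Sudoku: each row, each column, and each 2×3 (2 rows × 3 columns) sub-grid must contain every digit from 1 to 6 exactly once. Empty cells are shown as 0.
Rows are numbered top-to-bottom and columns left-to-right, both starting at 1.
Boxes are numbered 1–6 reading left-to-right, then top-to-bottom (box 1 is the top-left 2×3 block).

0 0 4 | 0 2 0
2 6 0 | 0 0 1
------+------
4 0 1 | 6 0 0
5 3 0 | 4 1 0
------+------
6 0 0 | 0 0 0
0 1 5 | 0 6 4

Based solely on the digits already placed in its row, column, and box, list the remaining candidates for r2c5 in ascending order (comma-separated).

3,4,5

Row 2 already contains {1, 2, 6}.
Column 5 already contains {1, 2, 6}.
Its 2×3 block (box 2) already contains {1, 2}.
Removing those from 1–6 leaves {3, 4, 5} as the candidates for r2c5.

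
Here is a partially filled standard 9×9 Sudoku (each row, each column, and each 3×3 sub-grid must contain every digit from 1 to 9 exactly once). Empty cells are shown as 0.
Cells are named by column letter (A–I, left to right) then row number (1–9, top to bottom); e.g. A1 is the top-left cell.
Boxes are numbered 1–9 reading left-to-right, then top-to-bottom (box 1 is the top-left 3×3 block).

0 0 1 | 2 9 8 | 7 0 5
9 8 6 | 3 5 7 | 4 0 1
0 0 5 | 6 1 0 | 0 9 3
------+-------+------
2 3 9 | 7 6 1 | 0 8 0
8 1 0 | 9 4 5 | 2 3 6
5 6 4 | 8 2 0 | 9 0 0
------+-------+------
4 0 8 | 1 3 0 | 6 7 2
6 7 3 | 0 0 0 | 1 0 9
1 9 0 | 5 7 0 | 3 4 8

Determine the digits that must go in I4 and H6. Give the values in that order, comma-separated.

For I4:
  Row 4 already contains {1, 2, 3, 6, 7, 8, 9}.
  Column I already contains {1, 2, 3, 5, 6, 8, 9}.
  Its 3×3 block (box 6) already contains {2, 3, 6, 8, 9}.
  The only value from 1–9 not eliminated is 4, so I4 = 4.
For H6:
  Row 6 already contains {2, 4, 5, 6, 8, 9}.
  Column H already contains {3, 4, 7, 8, 9}.
  Its 3×3 block (box 6) already contains {2, 3, 6, 8, 9}.
  The only value from 1–9 not eliminated is 1, so H6 = 1.

4,1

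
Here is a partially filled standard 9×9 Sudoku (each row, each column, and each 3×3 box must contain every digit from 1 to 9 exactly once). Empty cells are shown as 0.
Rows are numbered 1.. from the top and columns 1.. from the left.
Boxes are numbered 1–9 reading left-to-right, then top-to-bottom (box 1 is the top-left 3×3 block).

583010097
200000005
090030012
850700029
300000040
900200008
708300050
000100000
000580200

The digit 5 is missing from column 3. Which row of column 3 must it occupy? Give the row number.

8

Consider where 5 can go in column 3.
row 2, column 3 is out (row 2 already has a 5). row 3, column 3 is out (box 1 already has a 5). row 4, column 3 is out (row 4 already has a 5). row 5, column 3 is out (box 4 already has a 5). The remaining empty cells in column 3 are similarly blocked.
So the only cell in column 3 that can hold 5 is row 8, column 3.
That is row 8.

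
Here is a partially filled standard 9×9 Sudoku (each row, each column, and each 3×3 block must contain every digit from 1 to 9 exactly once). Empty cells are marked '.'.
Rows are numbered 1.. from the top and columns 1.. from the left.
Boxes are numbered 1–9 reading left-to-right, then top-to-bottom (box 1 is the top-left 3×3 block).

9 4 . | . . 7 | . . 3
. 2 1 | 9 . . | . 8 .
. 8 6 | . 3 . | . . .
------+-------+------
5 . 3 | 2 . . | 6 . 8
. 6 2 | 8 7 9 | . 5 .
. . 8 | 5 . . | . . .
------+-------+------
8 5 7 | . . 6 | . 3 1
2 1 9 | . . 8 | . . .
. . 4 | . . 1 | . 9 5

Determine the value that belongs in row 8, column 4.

3

Cell row 8, column 4 itself could take any of {3, 4, 7} by direct elimination.
Consider where 3 can go in row 8.
row 8, column 5 is out (column 5 already has a 3).
row 8, column 7 is out (box 9 already has a 3).
row 8, column 8 is out (column 8 already has a 3).
row 8, column 9 is out (column 9 already has a 3).
So the only cell in row 8 that can hold 3 is row 8, column 4.
Therefore row 8, column 4 = 3.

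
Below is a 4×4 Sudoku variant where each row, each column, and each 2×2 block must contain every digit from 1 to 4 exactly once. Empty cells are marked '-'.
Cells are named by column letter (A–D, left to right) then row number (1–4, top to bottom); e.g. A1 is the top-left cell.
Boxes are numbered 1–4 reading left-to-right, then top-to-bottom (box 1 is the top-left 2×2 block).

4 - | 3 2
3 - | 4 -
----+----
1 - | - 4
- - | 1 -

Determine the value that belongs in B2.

Cell B2 itself could take any of {1, 2} by direct elimination.
Consider where 2 can go in row 2.
D2 is out (column D already has a 2).
So the only cell in row 2 that can hold 2 is B2.
Therefore B2 = 2.

2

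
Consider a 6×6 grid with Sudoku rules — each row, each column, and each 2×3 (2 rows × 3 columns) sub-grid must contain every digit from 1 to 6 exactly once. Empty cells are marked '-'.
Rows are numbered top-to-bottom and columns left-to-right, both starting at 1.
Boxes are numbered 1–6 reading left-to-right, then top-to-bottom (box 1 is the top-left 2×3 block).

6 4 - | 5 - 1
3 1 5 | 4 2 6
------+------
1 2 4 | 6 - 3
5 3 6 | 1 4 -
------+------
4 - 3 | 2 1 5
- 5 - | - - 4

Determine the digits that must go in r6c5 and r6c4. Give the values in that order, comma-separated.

6,3

For r6c5:
  Consider where 6 can go in column 5.
  r1c5 is out (row 1 already has a 6).
  r3c5 is out (row 3 already has a 6).
  So the only cell in column 5 that can hold 6 is r6c5.
  So r6c5 = 6.
For r6c4:
  Row 6 already contains {4, 5}.
  Column 4 already contains {1, 2, 4, 5, 6}.
  Its 2×3 block (box 6) already contains {1, 2, 4, 5}.
  The only value from 1–6 not eliminated is 3, so r6c4 = 3.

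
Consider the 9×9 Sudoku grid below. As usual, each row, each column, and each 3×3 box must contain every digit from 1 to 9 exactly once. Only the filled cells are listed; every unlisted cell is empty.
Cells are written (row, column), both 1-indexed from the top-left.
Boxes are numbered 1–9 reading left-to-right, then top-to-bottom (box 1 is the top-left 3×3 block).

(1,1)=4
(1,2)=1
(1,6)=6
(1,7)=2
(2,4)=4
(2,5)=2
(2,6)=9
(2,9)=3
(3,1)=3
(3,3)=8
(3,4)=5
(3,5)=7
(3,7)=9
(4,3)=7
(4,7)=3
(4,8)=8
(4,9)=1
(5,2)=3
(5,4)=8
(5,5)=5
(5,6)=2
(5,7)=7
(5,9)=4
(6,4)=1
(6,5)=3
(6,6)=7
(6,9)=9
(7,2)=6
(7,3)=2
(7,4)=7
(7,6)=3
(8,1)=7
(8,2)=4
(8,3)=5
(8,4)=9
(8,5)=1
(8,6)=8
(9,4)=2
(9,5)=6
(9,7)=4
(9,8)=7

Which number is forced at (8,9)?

2

Cell (8,9) itself could take any of {2, 6} by direct elimination.
Consider where 2 can go in column 9.
(1,9) is out (row 1 already has a 2).
(3,9) is out (box 3 already has a 2).
(7,9) is out (row 7 already has a 2).
(9,9) is out (row 9 already has a 2).
So the only cell in column 9 that can hold 2 is (8,9).
Therefore (8,9) = 2.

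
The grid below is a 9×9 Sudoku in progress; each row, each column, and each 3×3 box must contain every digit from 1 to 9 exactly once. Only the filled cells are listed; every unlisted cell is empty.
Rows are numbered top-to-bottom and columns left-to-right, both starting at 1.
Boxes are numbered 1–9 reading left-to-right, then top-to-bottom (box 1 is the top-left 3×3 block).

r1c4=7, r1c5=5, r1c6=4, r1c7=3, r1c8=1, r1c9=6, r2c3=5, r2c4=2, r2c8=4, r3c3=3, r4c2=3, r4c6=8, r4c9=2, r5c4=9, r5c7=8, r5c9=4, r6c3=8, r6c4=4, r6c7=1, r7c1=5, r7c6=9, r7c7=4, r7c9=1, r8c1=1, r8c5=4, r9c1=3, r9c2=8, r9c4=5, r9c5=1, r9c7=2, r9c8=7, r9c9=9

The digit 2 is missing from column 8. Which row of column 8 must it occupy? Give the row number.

Consider where 2 can go in column 8.
r4c8 is out (row 4 already has a 2).
r5c8 is out (box 6 already has a 2).
r6c8 is out (box 6 already has a 2).
r7c8 is out (box 9 already has a 2).
r8c8 is out (box 9 already has a 2).
So the only cell in column 8 that can hold 2 is r3c8.
That is row 3.

3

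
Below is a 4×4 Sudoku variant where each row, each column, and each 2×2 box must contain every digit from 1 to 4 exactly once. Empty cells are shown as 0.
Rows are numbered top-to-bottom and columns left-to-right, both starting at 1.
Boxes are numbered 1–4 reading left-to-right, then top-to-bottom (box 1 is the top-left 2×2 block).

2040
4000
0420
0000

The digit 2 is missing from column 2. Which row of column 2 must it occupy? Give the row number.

4

Consider where 2 can go in column 2.
R1C2 is out (row 1 already has a 2).
R2C2 is out (box 1 already has a 2).
So the only cell in column 2 that can hold 2 is R4C2.
That is row 4.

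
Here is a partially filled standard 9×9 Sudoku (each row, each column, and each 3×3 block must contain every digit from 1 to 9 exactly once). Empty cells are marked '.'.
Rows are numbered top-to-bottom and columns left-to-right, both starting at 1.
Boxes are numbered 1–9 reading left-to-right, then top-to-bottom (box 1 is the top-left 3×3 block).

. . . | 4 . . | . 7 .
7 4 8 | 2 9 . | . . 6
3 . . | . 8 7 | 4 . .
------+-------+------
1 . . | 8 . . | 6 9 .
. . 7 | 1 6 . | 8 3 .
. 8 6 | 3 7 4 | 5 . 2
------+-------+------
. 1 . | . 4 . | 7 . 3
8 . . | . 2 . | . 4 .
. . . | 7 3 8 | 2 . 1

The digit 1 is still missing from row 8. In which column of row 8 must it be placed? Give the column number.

Consider where 1 can go in row 8.
r8c2 is out (column 2 already has a 1).
r8c3 is out (box 7 already has a 1).
r8c4 is out (column 4 already has a 1).
r8c7 is out (box 9 already has a 1).
r8c9 is out (column 9 already has a 1).
So the only cell in row 8 that can hold 1 is r8c6.
That is column 6.

6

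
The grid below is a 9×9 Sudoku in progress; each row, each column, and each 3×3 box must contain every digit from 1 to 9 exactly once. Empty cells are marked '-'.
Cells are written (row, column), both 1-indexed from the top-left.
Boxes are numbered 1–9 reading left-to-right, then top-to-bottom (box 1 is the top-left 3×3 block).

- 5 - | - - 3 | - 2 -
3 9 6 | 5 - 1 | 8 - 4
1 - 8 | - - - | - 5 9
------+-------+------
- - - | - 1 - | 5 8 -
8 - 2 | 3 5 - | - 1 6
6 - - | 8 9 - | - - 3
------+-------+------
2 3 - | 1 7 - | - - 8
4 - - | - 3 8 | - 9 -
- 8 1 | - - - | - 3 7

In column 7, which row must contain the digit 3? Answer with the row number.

3

Consider where 3 can go in column 7.
(1,7) is out (row 1 already has a 3). (5,7) is out (row 5 already has a 3). (6,7) is out (row 6 already has a 3). (7,7) is out (row 7 already has a 3). The remaining empty cells in column 7 are similarly blocked.
So the only cell in column 7 that can hold 3 is (3,7).
That is row 3.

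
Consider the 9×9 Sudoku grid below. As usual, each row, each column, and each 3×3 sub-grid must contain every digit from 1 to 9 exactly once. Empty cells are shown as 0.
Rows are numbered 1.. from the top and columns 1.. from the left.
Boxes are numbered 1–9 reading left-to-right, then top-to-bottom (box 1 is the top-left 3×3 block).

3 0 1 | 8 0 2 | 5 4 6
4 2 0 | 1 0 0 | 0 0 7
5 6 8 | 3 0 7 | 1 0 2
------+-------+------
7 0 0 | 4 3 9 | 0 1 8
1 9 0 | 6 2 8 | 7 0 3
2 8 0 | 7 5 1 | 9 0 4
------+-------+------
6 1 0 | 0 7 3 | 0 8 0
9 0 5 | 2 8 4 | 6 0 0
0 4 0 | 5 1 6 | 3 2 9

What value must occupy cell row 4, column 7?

2

Row 4 already contains {1, 3, 4, 7, 8, 9}.
Column 7 already contains {1, 3, 5, 6, 7, 9}.
Its 3×3 block (box 6) already contains {1, 3, 4, 7, 8, 9}.
The only value from 1–9 not eliminated is 2, so row 4, column 7 = 2.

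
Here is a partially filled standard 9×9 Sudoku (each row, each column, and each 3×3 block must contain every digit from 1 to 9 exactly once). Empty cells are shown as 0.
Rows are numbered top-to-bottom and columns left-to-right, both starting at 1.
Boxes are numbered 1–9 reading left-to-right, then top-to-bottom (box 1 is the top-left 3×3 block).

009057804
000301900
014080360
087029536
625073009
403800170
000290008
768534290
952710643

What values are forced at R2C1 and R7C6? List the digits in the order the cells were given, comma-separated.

8,6

For R2C1:
  Consider where 8 can go in row 2.
  R2C2 is out (column 2 already has a 8).
  R2C3 is out (column 3 already has a 8).
  R2C5 is out (column 5 already has a 8).
  R2C8 is out (box 3 already has a 8).
  R2C9 is out (column 9 already has a 8).
  So the only cell in row 2 that can hold 8 is R2C1.
  So R2C1 = 8.
For R7C6:
  Row 7 already contains {2, 8, 9}.
  Column 6 already contains {1, 3, 4, 7, 9}.
  Its 3×3 block (box 8) already contains {1, 2, 3, 4, 5, 7, 9}.
  The only value from 1–9 not eliminated is 6, so R7C6 = 6.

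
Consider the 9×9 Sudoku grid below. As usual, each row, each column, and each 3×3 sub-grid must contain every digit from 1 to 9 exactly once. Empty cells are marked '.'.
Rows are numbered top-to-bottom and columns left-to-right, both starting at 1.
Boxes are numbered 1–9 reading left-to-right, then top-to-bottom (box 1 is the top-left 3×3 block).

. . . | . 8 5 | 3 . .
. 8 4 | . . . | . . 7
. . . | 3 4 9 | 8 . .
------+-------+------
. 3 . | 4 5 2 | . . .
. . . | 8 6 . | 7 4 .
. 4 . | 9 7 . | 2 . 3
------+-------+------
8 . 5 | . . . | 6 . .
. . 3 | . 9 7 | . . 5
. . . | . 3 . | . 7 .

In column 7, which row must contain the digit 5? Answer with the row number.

Consider where 5 can go in column 7.
r4c7 is out (row 4 already has a 5).
r8c7 is out (row 8 already has a 5).
r9c7 is out (box 9 already has a 5).
So the only cell in column 7 that can hold 5 is r2c7.
That is row 2.

2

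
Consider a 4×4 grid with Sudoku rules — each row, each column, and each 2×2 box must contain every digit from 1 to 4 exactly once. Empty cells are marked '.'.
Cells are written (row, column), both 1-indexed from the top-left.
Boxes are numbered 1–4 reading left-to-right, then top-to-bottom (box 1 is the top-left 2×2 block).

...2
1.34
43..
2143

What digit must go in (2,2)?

Row 2 already contains {1, 3, 4}.
Column 2 already contains {1, 3}.
Its 2×2 block (box 1) already contains {1}.
The only value from 1–4 not eliminated is 2, so (2,2) = 2.

2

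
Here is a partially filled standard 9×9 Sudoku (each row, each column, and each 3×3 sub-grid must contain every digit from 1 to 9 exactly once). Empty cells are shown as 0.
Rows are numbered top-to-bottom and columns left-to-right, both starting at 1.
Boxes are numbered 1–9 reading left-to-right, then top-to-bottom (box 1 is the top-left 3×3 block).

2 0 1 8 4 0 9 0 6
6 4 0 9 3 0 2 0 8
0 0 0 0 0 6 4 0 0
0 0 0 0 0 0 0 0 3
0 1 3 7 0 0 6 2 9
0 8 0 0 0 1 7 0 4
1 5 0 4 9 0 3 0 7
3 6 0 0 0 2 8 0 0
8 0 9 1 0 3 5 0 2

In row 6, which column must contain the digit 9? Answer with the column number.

1

Consider where 9 can go in row 6.
R6C3 is out (column 3 already has a 9).
R6C4 is out (column 4 already has a 9).
R6C5 is out (column 5 already has a 9).
R6C8 is out (box 6 already has a 9).
So the only cell in row 6 that can hold 9 is R6C1.
That is column 1.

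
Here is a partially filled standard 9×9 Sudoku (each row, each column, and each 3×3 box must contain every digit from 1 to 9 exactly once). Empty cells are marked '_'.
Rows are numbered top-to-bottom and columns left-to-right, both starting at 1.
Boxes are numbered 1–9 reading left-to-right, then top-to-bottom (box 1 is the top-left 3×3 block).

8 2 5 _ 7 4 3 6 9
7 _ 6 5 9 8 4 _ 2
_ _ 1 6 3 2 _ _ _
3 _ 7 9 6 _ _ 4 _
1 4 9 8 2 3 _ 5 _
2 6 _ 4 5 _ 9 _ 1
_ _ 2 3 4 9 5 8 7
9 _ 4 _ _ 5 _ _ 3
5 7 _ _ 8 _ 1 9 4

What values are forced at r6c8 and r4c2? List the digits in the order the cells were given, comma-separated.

For r6c8:
  Consider where 3 can go in row 6.
  r6c3 is out (box 4 already has a 3).
  r6c6 is out (column 6 already has a 3).
  So the only cell in row 6 that can hold 3 is r6c8.
  So r6c8 = 3.
For r4c2:
  Consider where 5 can go in row 4.
  r4c6 is out (column 6 already has a 5).
  r4c7 is out (column 7 already has a 5).
  r4c9 is out (box 6 already has a 5).
  So the only cell in row 4 that can hold 5 is r4c2.
  So r4c2 = 5.

3,5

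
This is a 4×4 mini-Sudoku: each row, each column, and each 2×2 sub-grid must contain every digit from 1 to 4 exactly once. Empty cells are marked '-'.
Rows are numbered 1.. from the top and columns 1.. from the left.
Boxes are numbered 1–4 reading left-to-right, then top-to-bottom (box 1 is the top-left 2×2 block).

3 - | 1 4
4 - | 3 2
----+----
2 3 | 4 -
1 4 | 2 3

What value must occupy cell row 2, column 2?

Row 2 already contains {2, 3, 4}.
Column 2 already contains {3, 4}.
Its 2×2 block (box 1) already contains {3, 4}.
The only value from 1–4 not eliminated is 1, so row 2, column 2 = 1.

1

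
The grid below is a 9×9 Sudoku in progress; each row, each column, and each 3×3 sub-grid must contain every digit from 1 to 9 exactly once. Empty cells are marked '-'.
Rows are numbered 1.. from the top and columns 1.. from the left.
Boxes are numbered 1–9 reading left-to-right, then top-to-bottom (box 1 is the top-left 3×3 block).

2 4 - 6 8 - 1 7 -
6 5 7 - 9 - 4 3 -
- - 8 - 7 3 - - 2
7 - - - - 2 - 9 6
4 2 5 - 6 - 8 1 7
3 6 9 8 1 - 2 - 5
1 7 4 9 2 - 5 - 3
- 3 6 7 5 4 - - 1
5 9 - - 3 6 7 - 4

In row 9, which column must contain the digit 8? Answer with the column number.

Consider where 8 can go in row 9.
row 9, column 3 is out (column 3 already has a 8).
row 9, column 4 is out (column 4 already has a 8).
So the only cell in row 9 that can hold 8 is row 9, column 8.
That is column 8.

8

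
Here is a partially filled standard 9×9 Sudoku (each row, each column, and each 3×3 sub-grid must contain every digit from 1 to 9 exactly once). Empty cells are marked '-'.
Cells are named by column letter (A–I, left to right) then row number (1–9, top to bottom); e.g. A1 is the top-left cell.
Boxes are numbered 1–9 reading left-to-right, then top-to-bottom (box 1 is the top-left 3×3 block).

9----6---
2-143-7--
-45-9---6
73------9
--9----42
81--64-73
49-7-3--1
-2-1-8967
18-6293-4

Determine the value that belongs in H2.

Cell H2 itself could take any of {5, 8, 9} by direct elimination.
Consider where 9 can go in row 2.
B2 is out (column B already has a 9).
F2 is out (column F already has a 9).
I2 is out (column I already has a 9).
So the only cell in row 2 that can hold 9 is H2.
Therefore H2 = 9.

9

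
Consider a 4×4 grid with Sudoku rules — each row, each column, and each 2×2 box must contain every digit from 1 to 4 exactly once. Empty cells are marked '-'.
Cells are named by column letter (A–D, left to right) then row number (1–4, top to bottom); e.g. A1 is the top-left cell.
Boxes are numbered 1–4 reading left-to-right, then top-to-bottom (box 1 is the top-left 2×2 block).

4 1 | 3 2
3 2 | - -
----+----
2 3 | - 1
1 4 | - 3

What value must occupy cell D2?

4

Row 2 already contains {2, 3}.
Column D already contains {1, 2, 3}.
Its 2×2 block (box 2) already contains {2, 3}.
The only value from 1–4 not eliminated is 4, so D2 = 4.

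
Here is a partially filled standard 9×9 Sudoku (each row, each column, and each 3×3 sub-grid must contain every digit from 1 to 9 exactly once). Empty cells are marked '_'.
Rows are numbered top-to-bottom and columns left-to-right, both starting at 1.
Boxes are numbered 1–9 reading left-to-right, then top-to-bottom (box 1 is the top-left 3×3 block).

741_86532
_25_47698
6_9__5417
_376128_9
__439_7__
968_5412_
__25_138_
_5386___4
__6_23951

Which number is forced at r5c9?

Cell r5c9 itself could take any of {5, 6} by direct elimination.
Consider where 5 can go in box 6.
r4c8 is out (column 8 already has a 5).
r5c8 is out (column 8 already has a 5).
r6c9 is out (row 6 already has a 5).
So the only cell in box 6 that can hold 5 is r5c9.
Therefore r5c9 = 5.

5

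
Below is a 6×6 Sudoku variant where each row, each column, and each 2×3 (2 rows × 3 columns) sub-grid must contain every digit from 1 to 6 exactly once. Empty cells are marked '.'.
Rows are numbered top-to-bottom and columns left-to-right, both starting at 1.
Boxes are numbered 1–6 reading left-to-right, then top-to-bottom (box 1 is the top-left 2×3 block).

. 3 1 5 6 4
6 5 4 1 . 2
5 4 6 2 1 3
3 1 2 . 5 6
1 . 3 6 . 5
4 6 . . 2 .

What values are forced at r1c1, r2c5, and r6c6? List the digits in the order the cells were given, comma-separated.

For r1c1:
  Row 1 already contains {1, 3, 4, 5, 6}.
  Column 1 already contains {1, 3, 4, 5, 6}.
  Its 2×3 block (box 1) already contains {1, 3, 4, 5, 6}.
  The only value from 1–6 not eliminated is 2, so r1c1 = 2.
For r2c5:
  Row 2 already contains {1, 2, 4, 5, 6}.
  Column 5 already contains {1, 2, 5, 6}.
  Its 2×3 block (box 2) already contains {1, 2, 4, 5, 6}.
  The only value from 1–6 not eliminated is 3, so r2c5 = 3.
For r6c6:
  Row 6 already contains {2, 4, 6}.
  Column 6 already contains {2, 3, 4, 5, 6}.
  Its 2×3 block (box 6) already contains {2, 5, 6}.
  The only value from 1–6 not eliminated is 1, so r6c6 = 1.

2,3,1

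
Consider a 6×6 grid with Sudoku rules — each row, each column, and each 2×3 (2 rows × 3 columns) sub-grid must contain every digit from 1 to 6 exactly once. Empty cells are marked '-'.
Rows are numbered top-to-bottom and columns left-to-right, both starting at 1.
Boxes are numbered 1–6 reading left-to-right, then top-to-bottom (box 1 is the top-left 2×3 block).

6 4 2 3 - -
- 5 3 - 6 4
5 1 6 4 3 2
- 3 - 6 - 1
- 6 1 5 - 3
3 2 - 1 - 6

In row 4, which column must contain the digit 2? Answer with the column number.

Consider where 2 can go in row 4.
R4C3 is out (column 3 already has a 2).
R4C5 is out (box 4 already has a 2).
So the only cell in row 4 that can hold 2 is R4C1.
That is column 1.

1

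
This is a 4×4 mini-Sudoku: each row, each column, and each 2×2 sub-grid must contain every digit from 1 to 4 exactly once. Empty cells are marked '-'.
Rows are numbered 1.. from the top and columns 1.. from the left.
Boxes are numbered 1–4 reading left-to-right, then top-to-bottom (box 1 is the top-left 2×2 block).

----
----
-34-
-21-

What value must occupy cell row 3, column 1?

Row 3 already contains {3, 4}.
Column 1 already contains {}.
Its 2×2 block (box 3) already contains {2, 3}.
The only value from 1–4 not eliminated is 1, so row 3, column 1 = 1.

1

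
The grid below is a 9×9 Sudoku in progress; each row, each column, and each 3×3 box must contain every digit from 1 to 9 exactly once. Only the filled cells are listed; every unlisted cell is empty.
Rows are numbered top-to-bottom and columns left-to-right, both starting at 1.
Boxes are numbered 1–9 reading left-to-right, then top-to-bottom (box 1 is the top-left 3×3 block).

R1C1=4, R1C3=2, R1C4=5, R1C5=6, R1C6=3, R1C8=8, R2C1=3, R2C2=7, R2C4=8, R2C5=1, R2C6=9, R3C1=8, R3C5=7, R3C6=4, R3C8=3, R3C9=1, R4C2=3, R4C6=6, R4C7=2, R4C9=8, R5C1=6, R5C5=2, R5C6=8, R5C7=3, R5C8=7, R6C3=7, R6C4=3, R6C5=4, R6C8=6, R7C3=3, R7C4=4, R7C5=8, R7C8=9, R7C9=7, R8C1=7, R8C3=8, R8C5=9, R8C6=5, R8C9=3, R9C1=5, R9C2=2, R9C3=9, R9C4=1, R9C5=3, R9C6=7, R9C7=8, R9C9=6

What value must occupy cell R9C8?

Row 9 already contains {1, 2, 3, 5, 6, 7, 8, 9}.
Column 8 already contains {3, 6, 7, 8, 9}.
Its 3×3 block (box 9) already contains {3, 6, 7, 8, 9}.
The only value from 1–9 not eliminated is 4, so R9C8 = 4.

4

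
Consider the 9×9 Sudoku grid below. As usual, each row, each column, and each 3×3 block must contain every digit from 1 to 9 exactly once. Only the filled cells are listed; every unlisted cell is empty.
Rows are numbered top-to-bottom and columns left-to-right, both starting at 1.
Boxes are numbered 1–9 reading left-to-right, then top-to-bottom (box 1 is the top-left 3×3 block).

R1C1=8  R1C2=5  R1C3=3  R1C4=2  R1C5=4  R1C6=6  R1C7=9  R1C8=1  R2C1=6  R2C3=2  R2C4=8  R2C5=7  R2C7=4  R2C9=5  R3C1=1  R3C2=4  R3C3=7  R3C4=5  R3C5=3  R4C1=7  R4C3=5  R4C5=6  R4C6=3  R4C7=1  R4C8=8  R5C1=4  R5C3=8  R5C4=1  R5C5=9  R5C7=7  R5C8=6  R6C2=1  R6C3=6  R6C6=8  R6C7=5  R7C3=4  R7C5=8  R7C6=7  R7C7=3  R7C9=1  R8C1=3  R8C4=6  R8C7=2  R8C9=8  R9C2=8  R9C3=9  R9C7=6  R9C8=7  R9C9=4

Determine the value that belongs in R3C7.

8

Row 3 already contains {1, 3, 4, 5, 7}.
Column 7 already contains {1, 2, 3, 4, 5, 6, 7, 9}.
Its 3×3 block (box 3) already contains {1, 4, 5, 9}.
The only value from 1–9 not eliminated is 8, so R3C7 = 8.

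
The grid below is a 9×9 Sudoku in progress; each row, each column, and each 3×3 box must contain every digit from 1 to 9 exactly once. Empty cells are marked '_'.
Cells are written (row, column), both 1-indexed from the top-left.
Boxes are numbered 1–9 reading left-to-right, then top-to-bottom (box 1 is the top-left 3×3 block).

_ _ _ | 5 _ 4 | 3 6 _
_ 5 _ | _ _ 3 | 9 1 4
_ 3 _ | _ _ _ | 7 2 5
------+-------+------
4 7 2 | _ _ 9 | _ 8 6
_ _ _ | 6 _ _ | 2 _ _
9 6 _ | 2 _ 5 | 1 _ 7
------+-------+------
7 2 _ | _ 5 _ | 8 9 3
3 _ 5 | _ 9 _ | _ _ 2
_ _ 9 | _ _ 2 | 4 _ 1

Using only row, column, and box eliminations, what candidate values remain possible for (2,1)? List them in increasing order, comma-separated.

2,6,8

Row 2 already contains {1, 3, 4, 5, 9}.
Column 1 already contains {3, 4, 7, 9}.
Its 3×3 block (box 1) already contains {3, 5}.
Removing those from 1–9 leaves {2, 6, 8} as the candidates for (2,1).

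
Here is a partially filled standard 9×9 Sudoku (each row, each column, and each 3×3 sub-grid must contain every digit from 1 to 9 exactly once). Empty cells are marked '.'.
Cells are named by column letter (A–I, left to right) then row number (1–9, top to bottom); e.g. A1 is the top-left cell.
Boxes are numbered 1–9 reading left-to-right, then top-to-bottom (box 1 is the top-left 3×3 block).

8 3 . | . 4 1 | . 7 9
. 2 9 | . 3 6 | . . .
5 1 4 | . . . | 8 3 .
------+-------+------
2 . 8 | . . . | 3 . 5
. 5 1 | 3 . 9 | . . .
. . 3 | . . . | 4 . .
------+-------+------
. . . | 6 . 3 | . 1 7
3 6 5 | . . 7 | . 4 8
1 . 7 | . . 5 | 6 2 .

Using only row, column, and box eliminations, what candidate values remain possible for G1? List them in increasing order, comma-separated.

2,5

Row 1 already contains {1, 3, 4, 7, 8, 9}.
Column G already contains {3, 4, 6, 8}.
Its 3×3 block (box 3) already contains {3, 7, 8, 9}.
Removing those from 1–9 leaves {2, 5} as the candidates for G1.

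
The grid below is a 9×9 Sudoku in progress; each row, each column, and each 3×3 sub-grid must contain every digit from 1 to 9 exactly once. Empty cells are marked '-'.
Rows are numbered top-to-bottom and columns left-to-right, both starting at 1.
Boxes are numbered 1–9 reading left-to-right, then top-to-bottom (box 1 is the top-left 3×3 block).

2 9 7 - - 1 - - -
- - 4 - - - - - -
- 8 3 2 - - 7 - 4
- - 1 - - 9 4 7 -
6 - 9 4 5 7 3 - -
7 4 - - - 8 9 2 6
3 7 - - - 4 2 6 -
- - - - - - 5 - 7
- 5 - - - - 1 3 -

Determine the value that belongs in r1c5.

Cell r1c5 itself could take any of {3, 4, 6, 8} by direct elimination.
Consider where 4 can go in column 5.
r2c5 is out (row 2 already has a 4). r3c5 is out (row 3 already has a 4). r4c5 is out (row 4 already has a 4). r6c5 is out (row 6 already has a 4). The remaining empty cells in column 5 are similarly blocked.
So the only cell in column 5 that can hold 4 is r1c5.
Therefore r1c5 = 4.

4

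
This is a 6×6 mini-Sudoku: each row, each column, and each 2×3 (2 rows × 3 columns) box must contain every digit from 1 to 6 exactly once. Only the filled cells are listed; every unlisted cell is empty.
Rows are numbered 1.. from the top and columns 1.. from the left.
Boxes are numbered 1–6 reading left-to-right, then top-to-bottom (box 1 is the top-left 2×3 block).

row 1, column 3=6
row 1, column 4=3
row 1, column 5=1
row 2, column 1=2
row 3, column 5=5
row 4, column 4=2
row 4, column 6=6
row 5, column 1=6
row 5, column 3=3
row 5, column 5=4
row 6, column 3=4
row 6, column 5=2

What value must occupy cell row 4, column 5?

Row 4 already contains {2, 6}.
Column 5 already contains {1, 2, 4, 5}.
Its 2×3 block (box 4) already contains {2, 5, 6}.
The only value from 1–6 not eliminated is 3, so row 4, column 5 = 3.

3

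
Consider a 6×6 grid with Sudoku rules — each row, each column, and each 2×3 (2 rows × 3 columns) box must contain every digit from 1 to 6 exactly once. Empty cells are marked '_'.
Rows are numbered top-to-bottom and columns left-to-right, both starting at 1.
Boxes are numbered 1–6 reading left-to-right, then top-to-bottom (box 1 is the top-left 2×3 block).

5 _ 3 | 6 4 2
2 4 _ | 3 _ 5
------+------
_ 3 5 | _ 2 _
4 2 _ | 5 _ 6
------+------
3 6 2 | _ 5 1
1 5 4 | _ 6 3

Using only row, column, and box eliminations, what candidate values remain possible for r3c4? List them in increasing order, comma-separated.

1,4

Row 3 already contains {2, 3, 5}.
Column 4 already contains {3, 5, 6}.
Its 2×3 block (box 4) already contains {2, 5, 6}.
Removing those from 1–6 leaves {1, 4} as the candidates for r3c4.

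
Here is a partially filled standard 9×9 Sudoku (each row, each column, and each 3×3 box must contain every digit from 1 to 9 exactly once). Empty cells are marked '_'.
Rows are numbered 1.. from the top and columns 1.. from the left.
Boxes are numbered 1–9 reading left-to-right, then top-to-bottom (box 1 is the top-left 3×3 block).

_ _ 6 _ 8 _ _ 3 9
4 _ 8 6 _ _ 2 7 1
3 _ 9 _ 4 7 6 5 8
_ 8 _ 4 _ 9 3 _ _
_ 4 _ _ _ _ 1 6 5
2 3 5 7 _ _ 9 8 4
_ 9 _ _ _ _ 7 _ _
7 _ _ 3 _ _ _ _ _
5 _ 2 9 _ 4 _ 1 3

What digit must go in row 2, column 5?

9

Cell row 2, column 5 itself could take any of {3, 5, 9} by direct elimination.
Consider where 9 can go in row 2.
row 2, column 2 is out (column 2 already has a 9).
row 2, column 6 is out (column 6 already has a 9).
So the only cell in row 2 that can hold 9 is row 2, column 5.
Therefore row 2, column 5 = 9.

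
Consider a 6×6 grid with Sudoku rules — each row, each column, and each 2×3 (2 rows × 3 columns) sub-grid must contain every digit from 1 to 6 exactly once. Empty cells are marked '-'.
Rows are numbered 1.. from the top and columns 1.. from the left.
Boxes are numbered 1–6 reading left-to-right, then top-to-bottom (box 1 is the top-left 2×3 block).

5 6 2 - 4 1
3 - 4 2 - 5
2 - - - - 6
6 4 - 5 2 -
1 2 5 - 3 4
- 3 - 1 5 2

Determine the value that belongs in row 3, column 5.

Row 3 already contains {2, 6}.
Column 5 already contains {2, 3, 4, 5}.
Its 2×3 block (box 4) already contains {2, 5, 6}.
The only value from 1–6 not eliminated is 1, so row 3, column 5 = 1.

1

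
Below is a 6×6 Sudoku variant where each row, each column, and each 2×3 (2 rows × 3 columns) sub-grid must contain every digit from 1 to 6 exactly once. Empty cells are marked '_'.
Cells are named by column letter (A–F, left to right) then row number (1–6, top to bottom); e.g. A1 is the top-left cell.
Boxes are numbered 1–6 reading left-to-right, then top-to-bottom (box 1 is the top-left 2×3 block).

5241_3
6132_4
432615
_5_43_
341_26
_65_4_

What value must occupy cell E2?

Row 2 already contains {1, 2, 3, 4, 6}.
Column E already contains {1, 2, 3, 4}.
Its 2×3 block (box 2) already contains {1, 2, 3, 4}.
The only value from 1–6 not eliminated is 5, so E2 = 5.

5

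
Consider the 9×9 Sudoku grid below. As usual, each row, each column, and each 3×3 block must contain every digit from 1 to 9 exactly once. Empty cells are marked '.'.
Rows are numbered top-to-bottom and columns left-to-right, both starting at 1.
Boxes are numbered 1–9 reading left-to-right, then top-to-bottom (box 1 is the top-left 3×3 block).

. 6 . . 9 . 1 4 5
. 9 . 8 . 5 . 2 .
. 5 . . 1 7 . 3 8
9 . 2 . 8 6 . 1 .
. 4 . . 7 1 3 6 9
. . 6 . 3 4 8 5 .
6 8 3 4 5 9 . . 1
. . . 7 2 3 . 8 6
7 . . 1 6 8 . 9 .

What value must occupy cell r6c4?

9

Cell r6c4 itself could take any of {2, 9} by direct elimination.
Consider where 9 can go in row 6.
r6c1 is out (column 1 already has a 9).
r6c2 is out (column 2 already has a 9).
r6c9 is out (column 9 already has a 9).
So the only cell in row 6 that can hold 9 is r6c4.
Therefore r6c4 = 9.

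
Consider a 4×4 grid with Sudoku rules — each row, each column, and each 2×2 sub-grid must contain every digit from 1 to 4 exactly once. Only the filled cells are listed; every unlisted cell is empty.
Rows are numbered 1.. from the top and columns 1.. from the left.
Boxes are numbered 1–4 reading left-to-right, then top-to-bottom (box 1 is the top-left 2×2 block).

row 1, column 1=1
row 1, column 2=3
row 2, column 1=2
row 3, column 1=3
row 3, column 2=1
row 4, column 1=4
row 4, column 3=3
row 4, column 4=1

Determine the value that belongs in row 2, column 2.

4

Row 2 already contains {2}.
Column 2 already contains {1, 3}.
Its 2×2 block (box 1) already contains {1, 2, 3}.
The only value from 1–4 not eliminated is 4, so row 2, column 2 = 4.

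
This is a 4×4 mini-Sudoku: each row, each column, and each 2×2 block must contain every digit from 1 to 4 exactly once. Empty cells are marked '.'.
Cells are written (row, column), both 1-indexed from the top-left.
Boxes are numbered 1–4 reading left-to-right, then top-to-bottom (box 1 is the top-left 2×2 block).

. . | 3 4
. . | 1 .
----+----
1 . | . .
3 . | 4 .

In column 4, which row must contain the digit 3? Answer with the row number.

Consider where 3 can go in column 4.
(2,4) is out (box 2 already has a 3).
(4,4) is out (row 4 already has a 3).
So the only cell in column 4 that can hold 3 is (3,4).
That is row 3.

3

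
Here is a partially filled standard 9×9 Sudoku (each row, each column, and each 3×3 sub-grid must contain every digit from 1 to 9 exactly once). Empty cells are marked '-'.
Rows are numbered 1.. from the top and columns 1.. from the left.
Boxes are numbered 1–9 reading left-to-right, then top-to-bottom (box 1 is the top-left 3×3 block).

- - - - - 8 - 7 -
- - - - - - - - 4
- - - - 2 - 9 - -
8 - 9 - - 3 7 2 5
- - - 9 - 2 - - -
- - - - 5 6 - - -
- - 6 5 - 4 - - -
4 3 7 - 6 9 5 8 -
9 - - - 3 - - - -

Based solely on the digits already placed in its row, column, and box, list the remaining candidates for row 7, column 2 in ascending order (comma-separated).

1,2,8

Row 7 already contains {4, 5, 6}.
Column 2 already contains {3}.
Its 3×3 block (box 7) already contains {3, 4, 6, 7, 9}.
Removing those from 1–9 leaves {1, 2, 8} as the candidates for row 7, column 2.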